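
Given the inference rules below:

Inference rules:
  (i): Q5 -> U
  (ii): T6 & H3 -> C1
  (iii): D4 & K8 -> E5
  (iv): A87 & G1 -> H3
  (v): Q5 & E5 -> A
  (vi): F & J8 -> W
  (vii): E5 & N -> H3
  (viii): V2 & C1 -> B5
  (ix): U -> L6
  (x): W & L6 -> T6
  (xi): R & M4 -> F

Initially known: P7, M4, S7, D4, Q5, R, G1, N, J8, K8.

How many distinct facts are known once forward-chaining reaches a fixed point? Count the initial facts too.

19

Round 1: (i) [Q5 -> U]; (iii) [D4 & K8 -> E5]; (xi) [R & M4 -> F]. Adds U, E5, F.
Round 2: (v) [Q5 & E5 -> A]; (vi) [F & J8 -> W]; (vii) [E5 & N -> H3]; (ix) [U -> L6]. Adds A, W, H3, L6.
Round 3: (x) [W & L6 -> T6]. Adds T6.
Round 4: (ii) [T6 & H3 -> C1]. Adds C1.
Closure: {A, C1, D4, E5, F, G1, H3, J8, K8, L6, M4, N, P7, Q5, R, S7, T6, U, W} — 19 facts.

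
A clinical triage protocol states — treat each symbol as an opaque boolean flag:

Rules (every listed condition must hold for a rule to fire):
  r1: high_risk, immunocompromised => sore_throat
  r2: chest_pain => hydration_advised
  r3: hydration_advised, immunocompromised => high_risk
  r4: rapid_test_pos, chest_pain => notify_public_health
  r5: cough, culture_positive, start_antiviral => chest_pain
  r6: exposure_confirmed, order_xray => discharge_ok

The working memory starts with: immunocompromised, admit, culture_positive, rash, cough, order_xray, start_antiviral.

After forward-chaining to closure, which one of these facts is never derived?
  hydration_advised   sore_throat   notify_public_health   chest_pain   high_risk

notify_public_health

Round 1 — r5, derive chest_pain.
Round 2 — r2, derive hydration_advised.
Round 3 — r3, derive high_risk.
Round 4 — r1, derive sore_throat.
Derived: high_risk (round 3), chest_pain (round 1), hydration_advised (round 2), sore_throat (round 4). notify_public_health never appears in any round.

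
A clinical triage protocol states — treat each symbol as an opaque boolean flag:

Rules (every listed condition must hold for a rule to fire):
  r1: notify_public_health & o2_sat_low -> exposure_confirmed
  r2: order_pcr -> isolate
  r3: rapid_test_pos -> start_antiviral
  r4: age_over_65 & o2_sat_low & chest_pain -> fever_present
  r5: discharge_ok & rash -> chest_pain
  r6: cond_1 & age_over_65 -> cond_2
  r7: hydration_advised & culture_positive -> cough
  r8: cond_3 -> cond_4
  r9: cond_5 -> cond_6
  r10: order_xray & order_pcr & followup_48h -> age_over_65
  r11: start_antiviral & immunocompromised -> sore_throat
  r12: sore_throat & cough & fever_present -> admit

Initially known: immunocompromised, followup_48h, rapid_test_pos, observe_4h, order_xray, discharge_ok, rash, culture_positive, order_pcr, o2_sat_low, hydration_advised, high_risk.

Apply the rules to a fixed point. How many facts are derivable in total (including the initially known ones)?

20

Round 1: r2 [order_pcr -> isolate]; r3 [rapid_test_pos -> start_antiviral]; r5 [discharge_ok & rash -> chest_pain]; r7 [hydration_advised & culture_positive -> cough]; r10 [order_xray & order_pcr & followup_48h -> age_over_65]. Adds isolate, start_antiviral, chest_pain, cough, age_over_65.
Round 2: r4 [age_over_65 & o2_sat_low & chest_pain -> fever_present]; r11 [start_antiviral & immunocompromised -> sore_throat]. Adds fever_present, sore_throat.
Round 3: r12 [sore_throat & cough & fever_present -> admit]. Adds admit.
Closure: {admit, age_over_65, chest_pain, cough, culture_positive, discharge_ok, fever_present, followup_48h, high_risk, hydration_advised, immunocompromised, isolate, o2_sat_low, observe_4h, order_pcr, order_xray, rapid_test_pos, rash, sore_throat, start_antiviral} — 20 facts.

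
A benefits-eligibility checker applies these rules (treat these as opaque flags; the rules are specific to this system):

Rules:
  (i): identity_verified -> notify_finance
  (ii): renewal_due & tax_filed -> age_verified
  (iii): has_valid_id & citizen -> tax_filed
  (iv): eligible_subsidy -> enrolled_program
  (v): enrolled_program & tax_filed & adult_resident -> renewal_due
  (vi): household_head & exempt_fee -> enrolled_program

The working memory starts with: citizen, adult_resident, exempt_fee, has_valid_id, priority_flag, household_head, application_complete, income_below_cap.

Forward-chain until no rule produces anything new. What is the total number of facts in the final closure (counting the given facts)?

12

Round 1: (iii) [has_valid_id & citizen -> tax_filed]; (vi) [household_head & exempt_fee -> enrolled_program]. Adds tax_filed, enrolled_program.
Round 2: (v) [enrolled_program & tax_filed & adult_resident -> renewal_due]. Adds renewal_due.
Round 3: (ii) [renewal_due & tax_filed -> age_verified]. Adds age_verified.
Closure: {adult_resident, age_verified, application_complete, citizen, enrolled_program, exempt_fee, has_valid_id, household_head, income_below_cap, priority_flag, renewal_due, tax_filed} — 12 facts.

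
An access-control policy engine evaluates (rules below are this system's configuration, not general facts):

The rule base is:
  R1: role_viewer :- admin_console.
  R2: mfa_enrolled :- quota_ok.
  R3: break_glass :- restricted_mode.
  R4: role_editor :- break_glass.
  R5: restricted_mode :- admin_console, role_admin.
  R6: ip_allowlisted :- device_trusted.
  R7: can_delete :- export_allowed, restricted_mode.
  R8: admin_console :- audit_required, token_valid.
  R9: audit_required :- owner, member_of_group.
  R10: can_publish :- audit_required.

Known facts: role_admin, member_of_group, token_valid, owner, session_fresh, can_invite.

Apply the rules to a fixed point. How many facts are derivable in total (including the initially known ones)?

13

Round 1: R9 [audit_required :- owner, member_of_group.]. Adds audit_required.
Round 2: R8 [admin_console :- audit_required, token_valid.]; R10 [can_publish :- audit_required.]. Adds admin_console, can_publish.
Round 3: R1 [role_viewer :- admin_console.]; R5 [restricted_mode :- admin_console, role_admin.]. Adds role_viewer, restricted_mode.
Round 4: R3 [break_glass :- restricted_mode.]. Adds break_glass.
Round 5: R4 [role_editor :- break_glass.]. Adds role_editor.
Closure: {admin_console, audit_required, break_glass, can_invite, can_publish, member_of_group, owner, restricted_mode, role_admin, role_editor, role_viewer, session_fresh, token_valid} — 13 facts.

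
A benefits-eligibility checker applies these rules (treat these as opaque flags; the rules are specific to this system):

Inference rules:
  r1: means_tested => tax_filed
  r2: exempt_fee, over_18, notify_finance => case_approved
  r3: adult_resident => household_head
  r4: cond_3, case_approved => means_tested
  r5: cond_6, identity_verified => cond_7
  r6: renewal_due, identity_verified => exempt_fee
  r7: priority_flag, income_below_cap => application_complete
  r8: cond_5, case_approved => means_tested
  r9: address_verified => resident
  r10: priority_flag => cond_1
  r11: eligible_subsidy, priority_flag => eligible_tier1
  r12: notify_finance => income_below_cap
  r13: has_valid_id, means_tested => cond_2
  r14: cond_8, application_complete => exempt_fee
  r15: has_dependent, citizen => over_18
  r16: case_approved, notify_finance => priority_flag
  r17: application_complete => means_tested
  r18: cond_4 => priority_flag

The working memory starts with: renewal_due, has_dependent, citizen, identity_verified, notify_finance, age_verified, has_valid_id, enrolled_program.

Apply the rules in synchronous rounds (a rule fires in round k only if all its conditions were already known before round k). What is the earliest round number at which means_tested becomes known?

5

[1] r6 [renewal_due, identity_verified => exempt_fee]; r12 [notify_finance => income_below_cap]; r15 [has_dependent, citizen => over_18]. ⇒ new: exempt_fee, income_below_cap, over_18.
[2] r2 [exempt_fee, over_18, notify_finance => case_approved]. ⇒ new: case_approved.
[3] r16 [case_approved, notify_finance => priority_flag]. ⇒ new: priority_flag.
[4] r7 [priority_flag, income_below_cap => application_complete]; r10 [priority_flag => cond_1]. ⇒ new: application_complete, cond_1.
[5] r17 [application_complete => means_tested]. ⇒ new: means_tested.
means_tested first appears in round 5.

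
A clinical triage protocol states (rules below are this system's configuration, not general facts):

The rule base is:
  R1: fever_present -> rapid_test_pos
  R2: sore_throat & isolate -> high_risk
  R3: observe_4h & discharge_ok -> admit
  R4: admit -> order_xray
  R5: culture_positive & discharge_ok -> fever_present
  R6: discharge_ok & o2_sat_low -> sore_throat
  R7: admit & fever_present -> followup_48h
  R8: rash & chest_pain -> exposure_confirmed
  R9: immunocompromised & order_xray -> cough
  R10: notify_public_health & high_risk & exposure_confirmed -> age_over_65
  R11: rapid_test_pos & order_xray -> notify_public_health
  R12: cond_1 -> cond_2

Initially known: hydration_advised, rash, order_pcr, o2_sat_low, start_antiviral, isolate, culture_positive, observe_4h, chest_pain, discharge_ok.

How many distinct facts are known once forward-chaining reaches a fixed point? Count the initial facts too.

20

Round 1: R3 [observe_4h & discharge_ok -> admit]; R5 [culture_positive & discharge_ok -> fever_present]; R6 [discharge_ok & o2_sat_low -> sore_throat]; R8 [rash & chest_pain -> exposure_confirmed]. New: admit, fever_present, sore_throat, exposure_confirmed.
Round 2: R1 [fever_present -> rapid_test_pos]; R2 [sore_throat & isolate -> high_risk]; R4 [admit -> order_xray]; R7 [admit & fever_present -> followup_48h]. New: rapid_test_pos, high_risk, order_xray, followup_48h.
Round 3: R11 [rapid_test_pos & order_xray -> notify_public_health]. New: notify_public_health.
Round 4: R10 [notify_public_health & high_risk & exposure_confirmed -> age_over_65]. New: age_over_65.
Closure: {admit, age_over_65, chest_pain, culture_positive, discharge_ok, exposure_confirmed, fever_present, followup_48h, high_risk, hydration_advised, isolate, notify_public_health, o2_sat_low, observe_4h, order_pcr, order_xray, rapid_test_pos, rash, sore_throat, start_antiviral} — 20 facts.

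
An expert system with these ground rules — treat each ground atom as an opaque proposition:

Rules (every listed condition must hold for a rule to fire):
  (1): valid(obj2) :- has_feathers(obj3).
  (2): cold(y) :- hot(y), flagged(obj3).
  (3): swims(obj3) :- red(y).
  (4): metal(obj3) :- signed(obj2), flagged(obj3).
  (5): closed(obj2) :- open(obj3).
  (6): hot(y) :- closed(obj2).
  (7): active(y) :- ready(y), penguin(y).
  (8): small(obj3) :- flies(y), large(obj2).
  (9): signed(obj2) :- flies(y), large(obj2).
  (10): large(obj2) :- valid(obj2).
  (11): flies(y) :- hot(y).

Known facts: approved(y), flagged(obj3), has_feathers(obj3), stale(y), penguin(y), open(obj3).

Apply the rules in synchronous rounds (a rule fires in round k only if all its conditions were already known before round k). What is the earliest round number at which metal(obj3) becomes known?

5

Round 1: (1) [valid(obj2) :- has_feathers(obj3).]; (5) [closed(obj2) :- open(obj3).]. New: valid(obj2), closed(obj2).
Round 2: (6) [hot(y) :- closed(obj2).]; (10) [large(obj2) :- valid(obj2).]. New: hot(y), large(obj2).
Round 3: (2) [cold(y) :- hot(y), flagged(obj3).]; (11) [flies(y) :- hot(y).]. New: cold(y), flies(y).
Round 4: (8) [small(obj3) :- flies(y), large(obj2).]; (9) [signed(obj2) :- flies(y), large(obj2).]. New: small(obj3), signed(obj2).
Round 5: (4) [metal(obj3) :- signed(obj2), flagged(obj3).]. New: metal(obj3).
metal(obj3) first appears in round 5.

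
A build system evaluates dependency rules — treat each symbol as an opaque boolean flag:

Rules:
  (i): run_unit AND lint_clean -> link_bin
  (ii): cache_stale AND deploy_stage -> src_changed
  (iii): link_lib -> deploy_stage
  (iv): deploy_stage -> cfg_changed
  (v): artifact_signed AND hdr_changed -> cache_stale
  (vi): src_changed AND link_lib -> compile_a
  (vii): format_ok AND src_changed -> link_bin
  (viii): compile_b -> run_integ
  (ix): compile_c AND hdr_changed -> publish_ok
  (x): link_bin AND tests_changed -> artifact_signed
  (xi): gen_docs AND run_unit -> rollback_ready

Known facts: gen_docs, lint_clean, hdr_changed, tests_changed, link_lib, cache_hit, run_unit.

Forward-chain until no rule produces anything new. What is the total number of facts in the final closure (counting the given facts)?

15

Round 1: (i) [run_unit AND lint_clean -> link_bin]; (iii) [link_lib -> deploy_stage]; (xi) [gen_docs AND run_unit -> rollback_ready]. Adds link_bin, deploy_stage, rollback_ready.
Round 2: (iv) [deploy_stage -> cfg_changed]; (x) [link_bin AND tests_changed -> artifact_signed]. Adds cfg_changed, artifact_signed.
Round 3: (v) [artifact_signed AND hdr_changed -> cache_stale]. Adds cache_stale.
Round 4: (ii) [cache_stale AND deploy_stage -> src_changed]. Adds src_changed.
Round 5: (vi) [src_changed AND link_lib -> compile_a]. Adds compile_a.
Closure: {artifact_signed, cache_hit, cache_stale, cfg_changed, compile_a, deploy_stage, gen_docs, hdr_changed, link_bin, link_lib, lint_clean, rollback_ready, run_unit, src_changed, tests_changed} — 15 facts.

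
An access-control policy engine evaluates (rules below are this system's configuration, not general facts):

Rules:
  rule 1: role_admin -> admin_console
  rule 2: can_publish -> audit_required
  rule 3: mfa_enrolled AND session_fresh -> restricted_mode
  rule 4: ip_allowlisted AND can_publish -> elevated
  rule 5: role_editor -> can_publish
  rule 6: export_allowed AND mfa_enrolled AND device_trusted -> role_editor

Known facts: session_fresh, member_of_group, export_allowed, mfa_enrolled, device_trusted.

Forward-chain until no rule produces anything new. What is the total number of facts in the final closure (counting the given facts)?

9

Round 1 — rule 3, rule 6, derive restricted_mode, role_editor.
Round 2 — rule 5, derive can_publish.
Round 3 — rule 2, derive audit_required.
Closure: {audit_required, can_publish, device_trusted, export_allowed, member_of_group, mfa_enrolled, restricted_mode, role_editor, session_fresh} — 9 facts.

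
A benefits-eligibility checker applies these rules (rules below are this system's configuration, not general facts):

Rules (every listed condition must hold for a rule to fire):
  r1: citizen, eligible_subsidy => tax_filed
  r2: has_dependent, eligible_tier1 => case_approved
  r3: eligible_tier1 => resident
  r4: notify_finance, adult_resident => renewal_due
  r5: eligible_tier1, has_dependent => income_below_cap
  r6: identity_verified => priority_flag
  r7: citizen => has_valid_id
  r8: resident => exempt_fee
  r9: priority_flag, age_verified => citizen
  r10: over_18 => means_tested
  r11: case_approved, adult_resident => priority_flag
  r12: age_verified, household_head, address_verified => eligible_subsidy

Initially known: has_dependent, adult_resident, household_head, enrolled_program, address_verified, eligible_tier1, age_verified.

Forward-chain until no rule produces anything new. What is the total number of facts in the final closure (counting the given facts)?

16

Round 1 — r2, r3, r5, r12, derive case_approved, resident, income_below_cap, eligible_subsidy.
Round 2 — r8, r11, derive exempt_fee, priority_flag.
Round 3 — r9, derive citizen.
Round 4 — r1, r7, derive tax_filed, has_valid_id.
Closure: {address_verified, adult_resident, age_verified, case_approved, citizen, eligible_subsidy, eligible_tier1, enrolled_program, exempt_fee, has_dependent, has_valid_id, household_head, income_below_cap, priority_flag, resident, tax_filed} — 16 facts.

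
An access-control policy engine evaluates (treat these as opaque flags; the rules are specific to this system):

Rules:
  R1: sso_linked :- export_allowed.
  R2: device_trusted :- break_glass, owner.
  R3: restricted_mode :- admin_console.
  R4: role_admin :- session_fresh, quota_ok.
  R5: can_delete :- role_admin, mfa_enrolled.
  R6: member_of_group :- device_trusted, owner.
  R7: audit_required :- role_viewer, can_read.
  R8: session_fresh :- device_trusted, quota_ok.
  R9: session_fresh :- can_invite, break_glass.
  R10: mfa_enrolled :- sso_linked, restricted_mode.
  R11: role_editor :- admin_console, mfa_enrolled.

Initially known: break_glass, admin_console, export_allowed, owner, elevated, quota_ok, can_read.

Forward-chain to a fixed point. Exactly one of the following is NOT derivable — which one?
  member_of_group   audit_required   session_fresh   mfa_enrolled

audit_required

Round 1 — R1, R2, R3, derive sso_linked, device_trusted, restricted_mode.
Round 2 — R6, R8, R10, derive member_of_group, session_fresh, mfa_enrolled.
Round 3 — R4, R11, derive role_admin, role_editor.
Round 4 — R5, derive can_delete.
Derived: member_of_group (round 2), mfa_enrolled (round 2), session_fresh (round 2). audit_required never appears in any round.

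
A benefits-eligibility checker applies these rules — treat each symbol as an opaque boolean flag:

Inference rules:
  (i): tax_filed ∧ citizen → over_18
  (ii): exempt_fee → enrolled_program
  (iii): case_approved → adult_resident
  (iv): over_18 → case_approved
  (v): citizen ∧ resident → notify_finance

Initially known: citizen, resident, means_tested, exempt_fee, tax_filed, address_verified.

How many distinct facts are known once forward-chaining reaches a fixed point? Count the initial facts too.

[1] (i) [tax_filed ∧ citizen → over_18]; (ii) [exempt_fee → enrolled_program]; (v) [citizen ∧ resident → notify_finance]. ⇒ new: over_18, enrolled_program, notify_finance.
[2] (iv) [over_18 → case_approved]. ⇒ new: case_approved.
[3] (iii) [case_approved → adult_resident]. ⇒ new: adult_resident.
Closure: {address_verified, adult_resident, case_approved, citizen, enrolled_program, exempt_fee, means_tested, notify_finance, over_18, resident, tax_filed} — 11 facts.

11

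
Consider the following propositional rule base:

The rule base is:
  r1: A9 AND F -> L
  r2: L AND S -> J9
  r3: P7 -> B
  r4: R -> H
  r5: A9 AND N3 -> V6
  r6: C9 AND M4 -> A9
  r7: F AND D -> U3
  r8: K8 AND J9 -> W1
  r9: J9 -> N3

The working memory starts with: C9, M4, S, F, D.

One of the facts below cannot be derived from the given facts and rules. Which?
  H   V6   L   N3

H

Round 1: r6 [C9 AND M4 -> A9]; r7 [F AND D -> U3]. New: A9, U3.
Round 2: r1 [A9 AND F -> L]. New: L.
Round 3: r2 [L AND S -> J9]. New: J9.
Round 4: r9 [J9 -> N3]. New: N3.
Round 5: r5 [A9 AND N3 -> V6]. New: V6.
Derived: N3 (round 4), V6 (round 5), L (round 2). H never appears in any round.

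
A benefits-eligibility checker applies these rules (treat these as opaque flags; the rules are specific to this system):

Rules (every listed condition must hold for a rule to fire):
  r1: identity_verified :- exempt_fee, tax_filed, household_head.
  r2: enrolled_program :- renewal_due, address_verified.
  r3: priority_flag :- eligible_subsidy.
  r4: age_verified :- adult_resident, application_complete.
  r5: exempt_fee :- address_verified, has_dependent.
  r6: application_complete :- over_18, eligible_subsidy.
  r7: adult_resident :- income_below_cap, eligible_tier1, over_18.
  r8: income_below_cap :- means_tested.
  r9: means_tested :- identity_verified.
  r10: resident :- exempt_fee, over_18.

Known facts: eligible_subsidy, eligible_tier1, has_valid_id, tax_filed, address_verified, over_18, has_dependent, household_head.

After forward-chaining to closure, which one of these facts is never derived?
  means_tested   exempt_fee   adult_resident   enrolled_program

enrolled_program

Round 1: r3 [priority_flag :- eligible_subsidy.]; r5 [exempt_fee :- address_verified, has_dependent.]; r6 [application_complete :- over_18, eligible_subsidy.]. New: priority_flag, exempt_fee, application_complete.
Round 2: r1 [identity_verified :- exempt_fee, tax_filed, household_head.]; r10 [resident :- exempt_fee, over_18.]. New: identity_verified, resident.
Round 3: r9 [means_tested :- identity_verified.]. New: means_tested.
Round 4: r8 [income_below_cap :- means_tested.]. New: income_below_cap.
Round 5: r7 [adult_resident :- income_below_cap, eligible_tier1, over_18.]. New: adult_resident.
Round 6: r4 [age_verified :- adult_resident, application_complete.]. New: age_verified.
Derived: means_tested (round 3), adult_resident (round 5), exempt_fee (round 1). enrolled_program never appears in any round.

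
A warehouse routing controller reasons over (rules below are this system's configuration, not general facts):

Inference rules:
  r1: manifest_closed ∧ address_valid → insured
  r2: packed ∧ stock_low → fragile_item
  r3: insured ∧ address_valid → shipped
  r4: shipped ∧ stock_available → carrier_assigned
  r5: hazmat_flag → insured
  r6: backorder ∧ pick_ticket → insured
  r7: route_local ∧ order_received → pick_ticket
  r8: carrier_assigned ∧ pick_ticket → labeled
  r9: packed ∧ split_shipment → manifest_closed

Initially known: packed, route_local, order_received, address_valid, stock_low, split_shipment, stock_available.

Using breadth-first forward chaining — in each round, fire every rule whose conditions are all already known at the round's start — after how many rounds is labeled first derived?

5

Round 1: r2 [packed ∧ stock_low → fragile_item]; r7 [route_local ∧ order_received → pick_ticket]; r9 [packed ∧ split_shipment → manifest_closed]. New: fragile_item, pick_ticket, manifest_closed.
Round 2: r1 [manifest_closed ∧ address_valid → insured]. New: insured.
Round 3: r3 [insured ∧ address_valid → shipped]. New: shipped.
Round 4: r4 [shipped ∧ stock_available → carrier_assigned]. New: carrier_assigned.
Round 5: r8 [carrier_assigned ∧ pick_ticket → labeled]. New: labeled.
labeled first appears in round 5.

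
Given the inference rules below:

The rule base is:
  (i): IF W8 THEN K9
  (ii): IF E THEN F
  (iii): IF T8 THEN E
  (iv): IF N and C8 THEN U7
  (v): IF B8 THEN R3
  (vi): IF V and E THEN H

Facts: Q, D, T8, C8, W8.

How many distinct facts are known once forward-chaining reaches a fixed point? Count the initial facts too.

Round 1 fires (i), (iii), giving K9, E.
Round 2 fires (ii), giving F.
Closure: {C8, D, E, F, K9, Q, T8, W8} — 8 facts.

8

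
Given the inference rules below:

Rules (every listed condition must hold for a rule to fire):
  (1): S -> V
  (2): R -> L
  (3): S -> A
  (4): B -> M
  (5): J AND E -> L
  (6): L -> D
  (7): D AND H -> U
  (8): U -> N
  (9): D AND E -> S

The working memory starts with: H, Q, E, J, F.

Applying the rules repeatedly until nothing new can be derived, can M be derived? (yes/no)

Round 1: (5) [J AND E -> L]. New: L.
Round 2: (6) [L -> D]. New: D.
Round 3: (7) [D AND H -> U]; (9) [D AND E -> S]. New: U, S.
Round 4: (1) [S -> V]; (3) [S -> A]; (8) [U -> N]. New: V, A, N.
Fixed point reached. M is concluded only by (4); (4) needs B (never derived).

no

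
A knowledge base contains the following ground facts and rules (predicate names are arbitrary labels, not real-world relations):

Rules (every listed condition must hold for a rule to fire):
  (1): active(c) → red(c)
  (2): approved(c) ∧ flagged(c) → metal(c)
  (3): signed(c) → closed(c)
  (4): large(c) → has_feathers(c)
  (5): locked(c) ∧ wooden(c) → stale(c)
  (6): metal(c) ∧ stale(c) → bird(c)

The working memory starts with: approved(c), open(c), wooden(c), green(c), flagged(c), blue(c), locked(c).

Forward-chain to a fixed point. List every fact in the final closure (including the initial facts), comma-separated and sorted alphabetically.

Round 1: (2) [approved(c) ∧ flagged(c) → metal(c)]; (5) [locked(c) ∧ wooden(c) → stale(c)]. Adds metal(c), stale(c).
Round 2: (6) [metal(c) ∧ stale(c) → bird(c)]. Adds bird(c).

approved(c), bird(c), blue(c), flagged(c), green(c), locked(c), metal(c), open(c), stale(c), wooden(c)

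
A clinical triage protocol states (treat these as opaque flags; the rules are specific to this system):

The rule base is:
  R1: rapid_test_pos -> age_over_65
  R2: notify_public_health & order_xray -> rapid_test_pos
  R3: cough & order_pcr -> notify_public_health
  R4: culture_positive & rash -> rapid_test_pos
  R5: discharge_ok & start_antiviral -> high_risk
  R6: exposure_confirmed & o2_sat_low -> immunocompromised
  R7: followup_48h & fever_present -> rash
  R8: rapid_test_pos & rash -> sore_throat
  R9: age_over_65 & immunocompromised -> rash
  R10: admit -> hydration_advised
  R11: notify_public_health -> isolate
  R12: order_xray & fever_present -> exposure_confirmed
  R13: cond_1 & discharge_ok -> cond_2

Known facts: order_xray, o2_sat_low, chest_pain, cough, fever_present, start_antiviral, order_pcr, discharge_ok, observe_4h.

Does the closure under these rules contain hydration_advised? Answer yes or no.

no

[1] R3 [cough & order_pcr -> notify_public_health]; R5 [discharge_ok & start_antiviral -> high_risk]; R12 [order_xray & fever_present -> exposure_confirmed]. ⇒ new: notify_public_health, high_risk, exposure_confirmed.
[2] R2 [notify_public_health & order_xray -> rapid_test_pos]; R6 [exposure_confirmed & o2_sat_low -> immunocompromised]; R11 [notify_public_health -> isolate]. ⇒ new: rapid_test_pos, immunocompromised, isolate.
[3] R1 [rapid_test_pos -> age_over_65]. ⇒ new: age_over_65.
[4] R9 [age_over_65 & immunocompromised -> rash]. ⇒ new: rash.
[5] R8 [rapid_test_pos & rash -> sore_throat]. ⇒ new: sore_throat.
Fixed point reached. hydration_advised is concluded only by R10; R10 needs admit (never derived).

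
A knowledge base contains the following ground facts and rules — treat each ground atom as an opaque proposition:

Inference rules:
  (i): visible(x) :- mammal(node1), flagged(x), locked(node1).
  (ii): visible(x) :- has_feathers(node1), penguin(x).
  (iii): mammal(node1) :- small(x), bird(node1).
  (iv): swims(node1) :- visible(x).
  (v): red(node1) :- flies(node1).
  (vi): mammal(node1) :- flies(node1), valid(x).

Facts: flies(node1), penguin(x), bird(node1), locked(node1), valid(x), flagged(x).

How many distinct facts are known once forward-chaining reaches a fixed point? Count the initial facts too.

[1] (v) [red(node1) :- flies(node1).]; (vi) [mammal(node1) :- flies(node1), valid(x).]. ⇒ new: red(node1), mammal(node1).
[2] (i) [visible(x) :- mammal(node1), flagged(x), locked(node1).]. ⇒ new: visible(x).
[3] (iv) [swims(node1) :- visible(x).]. ⇒ new: swims(node1).
Closure: {bird(node1), flagged(x), flies(node1), locked(node1), mammal(node1), penguin(x), red(node1), swims(node1), valid(x), visible(x)} — 10 facts.

10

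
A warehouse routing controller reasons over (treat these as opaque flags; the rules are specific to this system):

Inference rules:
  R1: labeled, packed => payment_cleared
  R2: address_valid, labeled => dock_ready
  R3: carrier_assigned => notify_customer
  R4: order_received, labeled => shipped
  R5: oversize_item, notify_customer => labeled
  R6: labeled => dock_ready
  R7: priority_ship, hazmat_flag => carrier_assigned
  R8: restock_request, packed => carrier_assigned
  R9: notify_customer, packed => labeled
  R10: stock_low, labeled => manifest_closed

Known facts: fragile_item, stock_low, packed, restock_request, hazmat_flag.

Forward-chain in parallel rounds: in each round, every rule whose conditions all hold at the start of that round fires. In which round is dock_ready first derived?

4

Round 1: R8 [restock_request, packed => carrier_assigned]. New: carrier_assigned.
Round 2: R3 [carrier_assigned => notify_customer]. New: notify_customer.
Round 3: R9 [notify_customer, packed => labeled]. New: labeled.
Round 4: R1 [labeled, packed => payment_cleared]; R6 [labeled => dock_ready]; R10 [stock_low, labeled => manifest_closed]. New: payment_cleared, dock_ready, manifest_closed.
dock_ready first appears in round 4.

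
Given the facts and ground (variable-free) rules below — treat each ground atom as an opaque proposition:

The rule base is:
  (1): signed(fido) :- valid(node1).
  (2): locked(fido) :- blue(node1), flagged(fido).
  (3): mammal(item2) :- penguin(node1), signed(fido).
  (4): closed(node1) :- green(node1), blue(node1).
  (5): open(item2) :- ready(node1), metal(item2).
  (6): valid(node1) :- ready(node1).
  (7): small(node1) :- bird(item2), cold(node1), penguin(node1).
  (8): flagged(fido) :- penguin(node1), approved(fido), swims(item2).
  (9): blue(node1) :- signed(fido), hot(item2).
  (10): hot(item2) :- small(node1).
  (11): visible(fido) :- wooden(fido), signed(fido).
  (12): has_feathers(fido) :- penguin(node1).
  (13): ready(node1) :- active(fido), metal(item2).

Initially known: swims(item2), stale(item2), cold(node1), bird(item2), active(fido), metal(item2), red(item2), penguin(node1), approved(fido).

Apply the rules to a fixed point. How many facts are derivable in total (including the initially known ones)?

20

[1] (7) [small(node1) :- bird(item2), cold(node1), penguin(node1).]; (8) [flagged(fido) :- penguin(node1), approved(fido), swims(item2).]; (12) [has_feathers(fido) :- penguin(node1).]; (13) [ready(node1) :- active(fido), metal(item2).]. ⇒ new: small(node1), flagged(fido), has_feathers(fido), ready(node1).
[2] (5) [open(item2) :- ready(node1), metal(item2).]; (6) [valid(node1) :- ready(node1).]; (10) [hot(item2) :- small(node1).]. ⇒ new: open(item2), valid(node1), hot(item2).
[3] (1) [signed(fido) :- valid(node1).]. ⇒ new: signed(fido).
[4] (3) [mammal(item2) :- penguin(node1), signed(fido).]; (9) [blue(node1) :- signed(fido), hot(item2).]. ⇒ new: mammal(item2), blue(node1).
[5] (2) [locked(fido) :- blue(node1), flagged(fido).]. ⇒ new: locked(fido).
Closure: {active(fido), approved(fido), bird(item2), blue(node1), cold(node1), flagged(fido), has_feathers(fido), hot(item2), locked(fido), mammal(item2), metal(item2), open(item2), penguin(node1), ready(node1), red(item2), signed(fido), small(node1), stale(item2), swims(item2), valid(node1)} — 20 facts.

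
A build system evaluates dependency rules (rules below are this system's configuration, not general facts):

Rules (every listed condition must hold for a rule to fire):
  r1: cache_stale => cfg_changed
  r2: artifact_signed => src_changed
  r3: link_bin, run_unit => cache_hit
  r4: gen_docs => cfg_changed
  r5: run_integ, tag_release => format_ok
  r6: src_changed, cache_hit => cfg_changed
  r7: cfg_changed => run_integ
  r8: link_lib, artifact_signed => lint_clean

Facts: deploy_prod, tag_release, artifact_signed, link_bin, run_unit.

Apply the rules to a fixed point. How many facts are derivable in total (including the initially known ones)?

Round 1 fires r2, r3, giving src_changed, cache_hit.
Round 2 fires r6, giving cfg_changed.
Round 3 fires r7, giving run_integ.
Round 4 fires r5, giving format_ok.
Closure: {artifact_signed, cache_hit, cfg_changed, deploy_prod, format_ok, link_bin, run_integ, run_unit, src_changed, tag_release} — 10 facts.

10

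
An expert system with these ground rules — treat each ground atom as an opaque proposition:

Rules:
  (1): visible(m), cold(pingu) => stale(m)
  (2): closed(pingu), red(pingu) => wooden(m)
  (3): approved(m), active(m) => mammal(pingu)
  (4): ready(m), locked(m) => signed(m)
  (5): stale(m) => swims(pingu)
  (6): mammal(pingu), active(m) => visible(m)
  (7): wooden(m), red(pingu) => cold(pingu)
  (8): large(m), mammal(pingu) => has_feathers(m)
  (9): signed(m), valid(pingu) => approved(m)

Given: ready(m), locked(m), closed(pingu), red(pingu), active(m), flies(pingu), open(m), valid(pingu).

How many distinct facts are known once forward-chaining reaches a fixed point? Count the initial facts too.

Round 1: (2) [closed(pingu), red(pingu) => wooden(m)]; (4) [ready(m), locked(m) => signed(m)]. New: wooden(m), signed(m).
Round 2: (7) [wooden(m), red(pingu) => cold(pingu)]; (9) [signed(m), valid(pingu) => approved(m)]. New: cold(pingu), approved(m).
Round 3: (3) [approved(m), active(m) => mammal(pingu)]. New: mammal(pingu).
Round 4: (6) [mammal(pingu), active(m) => visible(m)]. New: visible(m).
Round 5: (1) [visible(m), cold(pingu) => stale(m)]. New: stale(m).
Round 6: (5) [stale(m) => swims(pingu)]. New: swims(pingu).
Closure: {active(m), approved(m), closed(pingu), cold(pingu), flies(pingu), locked(m), mammal(pingu), open(m), ready(m), red(pingu), signed(m), stale(m), swims(pingu), valid(pingu), visible(m), wooden(m)} — 16 facts.

16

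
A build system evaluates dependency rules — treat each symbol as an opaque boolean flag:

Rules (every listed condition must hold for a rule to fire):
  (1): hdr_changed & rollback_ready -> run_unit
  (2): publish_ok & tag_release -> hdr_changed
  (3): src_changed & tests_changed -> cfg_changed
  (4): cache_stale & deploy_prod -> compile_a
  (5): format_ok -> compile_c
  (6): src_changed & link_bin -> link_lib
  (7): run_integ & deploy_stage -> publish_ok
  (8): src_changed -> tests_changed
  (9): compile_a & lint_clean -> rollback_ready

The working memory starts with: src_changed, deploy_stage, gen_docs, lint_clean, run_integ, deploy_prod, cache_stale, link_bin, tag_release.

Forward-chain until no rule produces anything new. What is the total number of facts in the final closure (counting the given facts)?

17

Round 1: (4) [cache_stale & deploy_prod -> compile_a]; (6) [src_changed & link_bin -> link_lib]; (7) [run_integ & deploy_stage -> publish_ok]; (8) [src_changed -> tests_changed]. Adds compile_a, link_lib, publish_ok, tests_changed.
Round 2: (2) [publish_ok & tag_release -> hdr_changed]; (3) [src_changed & tests_changed -> cfg_changed]; (9) [compile_a & lint_clean -> rollback_ready]. Adds hdr_changed, cfg_changed, rollback_ready.
Round 3: (1) [hdr_changed & rollback_ready -> run_unit]. Adds run_unit.
Closure: {cache_stale, cfg_changed, compile_a, deploy_prod, deploy_stage, gen_docs, hdr_changed, link_bin, link_lib, lint_clean, publish_ok, rollback_ready, run_integ, run_unit, src_changed, tag_release, tests_changed} — 17 facts.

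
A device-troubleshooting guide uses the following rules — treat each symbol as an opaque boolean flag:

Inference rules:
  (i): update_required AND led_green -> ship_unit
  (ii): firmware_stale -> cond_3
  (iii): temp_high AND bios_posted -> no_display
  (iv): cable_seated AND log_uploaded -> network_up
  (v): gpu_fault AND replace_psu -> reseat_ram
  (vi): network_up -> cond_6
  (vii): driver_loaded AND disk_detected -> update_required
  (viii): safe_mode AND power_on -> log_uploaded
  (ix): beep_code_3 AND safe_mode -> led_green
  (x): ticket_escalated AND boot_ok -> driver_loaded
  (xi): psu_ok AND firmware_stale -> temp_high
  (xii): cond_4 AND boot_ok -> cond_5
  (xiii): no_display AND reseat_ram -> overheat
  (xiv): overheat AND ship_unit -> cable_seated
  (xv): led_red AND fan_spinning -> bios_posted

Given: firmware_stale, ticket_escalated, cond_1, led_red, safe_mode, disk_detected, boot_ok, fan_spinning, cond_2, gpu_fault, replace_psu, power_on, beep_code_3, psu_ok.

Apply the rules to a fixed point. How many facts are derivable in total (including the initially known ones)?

28

Round 1 fires (ii), (v), (viii), (ix), (x), (xi), (xv), giving cond_3, reseat_ram, log_uploaded, led_green, driver_loaded, temp_high, bios_posted.
Round 2 fires (iii), (vii), giving no_display, update_required.
Round 3 fires (i), (xiii), giving ship_unit, overheat.
Round 4 fires (xiv), giving cable_seated.
Round 5 fires (iv), giving network_up.
Round 6 fires (vi), giving cond_6.
Closure: {beep_code_3, bios_posted, boot_ok, cable_seated, cond_1, cond_2, cond_3, cond_6, disk_detected, driver_loaded, fan_spinning, firmware_stale, gpu_fault, led_green, led_red, log_uploaded, network_up, no_display, overheat, power_on, psu_ok, replace_psu, reseat_ram, safe_mode, ship_unit, temp_high, ticket_escalated, update_required} — 28 facts.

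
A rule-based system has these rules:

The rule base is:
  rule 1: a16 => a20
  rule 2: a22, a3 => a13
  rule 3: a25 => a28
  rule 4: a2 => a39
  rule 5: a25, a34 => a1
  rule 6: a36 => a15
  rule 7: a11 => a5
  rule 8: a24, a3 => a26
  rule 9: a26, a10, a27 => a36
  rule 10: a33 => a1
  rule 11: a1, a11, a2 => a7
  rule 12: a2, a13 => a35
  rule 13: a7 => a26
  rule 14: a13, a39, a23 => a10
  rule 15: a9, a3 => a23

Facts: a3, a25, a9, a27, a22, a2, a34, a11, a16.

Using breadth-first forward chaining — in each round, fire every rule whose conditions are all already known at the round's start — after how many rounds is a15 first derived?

5

Round 1 fires rule 1, rule 2, rule 3, rule 4, rule 5, rule 7, rule 15, giving a20, a13, a28, a39, a1, a5, a23.
Round 2 fires rule 11, rule 12, rule 14, giving a7, a35, a10.
Round 3 fires rule 13, giving a26.
Round 4 fires rule 9, giving a36.
Round 5 fires rule 6, giving a15.
a15 first appears in round 5.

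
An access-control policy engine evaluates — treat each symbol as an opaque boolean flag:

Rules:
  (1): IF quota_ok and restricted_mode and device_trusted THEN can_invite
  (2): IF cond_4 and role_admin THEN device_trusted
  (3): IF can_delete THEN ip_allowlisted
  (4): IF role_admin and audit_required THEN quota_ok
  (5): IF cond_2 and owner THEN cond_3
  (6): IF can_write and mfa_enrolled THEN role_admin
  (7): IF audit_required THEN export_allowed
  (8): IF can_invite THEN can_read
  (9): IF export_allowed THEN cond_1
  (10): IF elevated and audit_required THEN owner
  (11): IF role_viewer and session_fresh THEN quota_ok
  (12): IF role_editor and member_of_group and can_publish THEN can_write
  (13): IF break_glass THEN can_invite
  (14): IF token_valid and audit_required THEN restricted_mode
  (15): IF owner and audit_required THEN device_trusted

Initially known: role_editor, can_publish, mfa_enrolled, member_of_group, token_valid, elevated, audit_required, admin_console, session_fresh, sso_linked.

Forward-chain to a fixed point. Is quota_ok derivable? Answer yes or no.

yes

Round 1: (7) [IF audit_required THEN export_allowed]; (10) [IF elevated and audit_required THEN owner]; (12) [IF role_editor and member_of_group and can_publish THEN can_write]; (14) [IF token_valid and audit_required THEN restricted_mode]. Adds export_allowed, owner, can_write, restricted_mode.
Round 2: (6) [IF can_write and mfa_enrolled THEN role_admin]; (9) [IF export_allowed THEN cond_1]; (15) [IF owner and audit_required THEN device_trusted]. Adds role_admin, cond_1, device_trusted.
Round 3: (4) [IF role_admin and audit_required THEN quota_ok]. Adds quota_ok.
Round 4: (1) [IF quota_ok and restricted_mode and device_trusted THEN can_invite]. Adds can_invite.
Round 5: (8) [IF can_invite THEN can_read]. Adds can_read.
quota_ok appears in round 3, so it is derivable.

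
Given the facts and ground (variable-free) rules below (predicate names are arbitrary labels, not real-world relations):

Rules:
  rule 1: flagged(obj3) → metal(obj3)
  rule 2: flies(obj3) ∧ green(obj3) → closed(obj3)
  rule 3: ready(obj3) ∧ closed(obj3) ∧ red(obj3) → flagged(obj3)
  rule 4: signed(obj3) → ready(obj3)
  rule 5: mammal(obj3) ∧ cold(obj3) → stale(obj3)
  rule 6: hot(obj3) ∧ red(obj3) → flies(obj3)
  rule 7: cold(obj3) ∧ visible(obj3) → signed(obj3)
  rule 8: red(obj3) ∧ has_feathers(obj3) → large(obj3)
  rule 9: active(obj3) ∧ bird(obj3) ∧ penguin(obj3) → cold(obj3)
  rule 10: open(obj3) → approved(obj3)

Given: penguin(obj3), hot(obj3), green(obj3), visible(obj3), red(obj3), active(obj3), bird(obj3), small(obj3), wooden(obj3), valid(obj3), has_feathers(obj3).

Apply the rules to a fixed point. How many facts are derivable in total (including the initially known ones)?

Round 1 — rule 6, rule 8, rule 9, derive flies(obj3), large(obj3), cold(obj3).
Round 2 — rule 2, rule 7, derive closed(obj3), signed(obj3).
Round 3 — rule 4, derive ready(obj3).
Round 4 — rule 3, derive flagged(obj3).
Round 5 — rule 1, derive metal(obj3).
Closure: {active(obj3), bird(obj3), closed(obj3), cold(obj3), flagged(obj3), flies(obj3), green(obj3), has_feathers(obj3), hot(obj3), large(obj3), metal(obj3), penguin(obj3), ready(obj3), red(obj3), signed(obj3), small(obj3), valid(obj3), visible(obj3), wooden(obj3)} — 19 facts.

19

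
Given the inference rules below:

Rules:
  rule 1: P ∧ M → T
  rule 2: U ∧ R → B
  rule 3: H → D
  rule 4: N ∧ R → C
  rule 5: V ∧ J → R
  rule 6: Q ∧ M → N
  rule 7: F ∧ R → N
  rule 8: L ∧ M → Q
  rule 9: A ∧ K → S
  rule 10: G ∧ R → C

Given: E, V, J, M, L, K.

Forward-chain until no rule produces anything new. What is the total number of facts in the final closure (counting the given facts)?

Round 1: rule 5 [V ∧ J → R]; rule 8 [L ∧ M → Q]. Adds R, Q.
Round 2: rule 6 [Q ∧ M → N]. Adds N.
Round 3: rule 4 [N ∧ R → C]. Adds C.
Closure: {C, E, J, K, L, M, N, Q, R, V} — 10 facts.

10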